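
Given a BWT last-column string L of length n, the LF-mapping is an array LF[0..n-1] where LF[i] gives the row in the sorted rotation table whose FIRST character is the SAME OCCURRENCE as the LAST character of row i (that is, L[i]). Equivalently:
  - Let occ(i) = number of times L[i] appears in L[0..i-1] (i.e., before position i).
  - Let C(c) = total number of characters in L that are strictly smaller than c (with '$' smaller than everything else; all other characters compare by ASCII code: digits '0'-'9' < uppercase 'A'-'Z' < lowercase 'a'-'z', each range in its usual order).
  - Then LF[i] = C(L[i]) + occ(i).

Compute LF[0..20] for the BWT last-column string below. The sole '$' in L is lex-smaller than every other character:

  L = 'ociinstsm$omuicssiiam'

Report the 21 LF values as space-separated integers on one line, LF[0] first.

Answer: 13 2 4 5 12 15 19 16 9 0 14 10 20 6 3 17 18 7 8 1 11

Derivation:
Char counts: '$':1, 'a':1, 'c':2, 'i':5, 'm':3, 'n':1, 'o':2, 's':4, 't':1, 'u':1
C (first-col start): C('$')=0, C('a')=1, C('c')=2, C('i')=4, C('m')=9, C('n')=12, C('o')=13, C('s')=15, C('t')=19, C('u')=20
L[0]='o': occ=0, LF[0]=C('o')+0=13+0=13
L[1]='c': occ=0, LF[1]=C('c')+0=2+0=2
L[2]='i': occ=0, LF[2]=C('i')+0=4+0=4
L[3]='i': occ=1, LF[3]=C('i')+1=4+1=5
L[4]='n': occ=0, LF[4]=C('n')+0=12+0=12
L[5]='s': occ=0, LF[5]=C('s')+0=15+0=15
L[6]='t': occ=0, LF[6]=C('t')+0=19+0=19
L[7]='s': occ=1, LF[7]=C('s')+1=15+1=16
L[8]='m': occ=0, LF[8]=C('m')+0=9+0=9
L[9]='$': occ=0, LF[9]=C('$')+0=0+0=0
L[10]='o': occ=1, LF[10]=C('o')+1=13+1=14
L[11]='m': occ=1, LF[11]=C('m')+1=9+1=10
L[12]='u': occ=0, LF[12]=C('u')+0=20+0=20
L[13]='i': occ=2, LF[13]=C('i')+2=4+2=6
L[14]='c': occ=1, LF[14]=C('c')+1=2+1=3
L[15]='s': occ=2, LF[15]=C('s')+2=15+2=17
L[16]='s': occ=3, LF[16]=C('s')+3=15+3=18
L[17]='i': occ=3, LF[17]=C('i')+3=4+3=7
L[18]='i': occ=4, LF[18]=C('i')+4=4+4=8
L[19]='a': occ=0, LF[19]=C('a')+0=1+0=1
L[20]='m': occ=2, LF[20]=C('m')+2=9+2=11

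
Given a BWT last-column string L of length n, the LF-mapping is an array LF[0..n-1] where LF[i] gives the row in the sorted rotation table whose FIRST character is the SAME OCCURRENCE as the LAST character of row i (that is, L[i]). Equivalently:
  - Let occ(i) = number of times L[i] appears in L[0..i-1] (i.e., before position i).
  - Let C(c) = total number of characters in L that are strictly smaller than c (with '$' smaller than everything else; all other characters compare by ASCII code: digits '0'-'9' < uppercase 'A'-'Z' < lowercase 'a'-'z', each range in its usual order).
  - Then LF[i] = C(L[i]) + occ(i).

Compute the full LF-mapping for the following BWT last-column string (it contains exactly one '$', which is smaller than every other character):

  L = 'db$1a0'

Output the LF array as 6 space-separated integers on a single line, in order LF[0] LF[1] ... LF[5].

Answer: 5 4 0 2 3 1

Derivation:
Char counts: '$':1, '0':1, '1':1, 'a':1, 'b':1, 'd':1
C (first-col start): C('$')=0, C('0')=1, C('1')=2, C('a')=3, C('b')=4, C('d')=5
L[0]='d': occ=0, LF[0]=C('d')+0=5+0=5
L[1]='b': occ=0, LF[1]=C('b')+0=4+0=4
L[2]='$': occ=0, LF[2]=C('$')+0=0+0=0
L[3]='1': occ=0, LF[3]=C('1')+0=2+0=2
L[4]='a': occ=0, LF[4]=C('a')+0=3+0=3
L[5]='0': occ=0, LF[5]=C('0')+0=1+0=1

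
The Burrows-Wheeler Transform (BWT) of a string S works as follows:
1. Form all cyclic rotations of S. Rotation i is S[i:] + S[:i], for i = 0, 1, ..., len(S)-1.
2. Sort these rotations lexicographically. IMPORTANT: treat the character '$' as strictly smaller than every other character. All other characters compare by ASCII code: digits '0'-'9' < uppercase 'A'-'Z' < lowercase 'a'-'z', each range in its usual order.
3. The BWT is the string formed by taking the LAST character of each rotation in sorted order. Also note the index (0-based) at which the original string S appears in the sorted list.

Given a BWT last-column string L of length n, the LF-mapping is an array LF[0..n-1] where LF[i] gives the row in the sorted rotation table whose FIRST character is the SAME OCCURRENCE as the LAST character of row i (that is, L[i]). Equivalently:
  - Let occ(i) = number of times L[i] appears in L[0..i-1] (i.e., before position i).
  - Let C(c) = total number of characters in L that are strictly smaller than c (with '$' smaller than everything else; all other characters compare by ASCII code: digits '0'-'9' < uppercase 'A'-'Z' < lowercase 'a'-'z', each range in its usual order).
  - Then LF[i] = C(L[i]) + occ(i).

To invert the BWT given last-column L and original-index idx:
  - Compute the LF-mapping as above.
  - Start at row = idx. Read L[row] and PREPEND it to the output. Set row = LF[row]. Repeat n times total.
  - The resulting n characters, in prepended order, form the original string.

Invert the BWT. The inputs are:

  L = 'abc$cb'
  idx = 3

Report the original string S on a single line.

Answer: bccba$

Derivation:
LF mapping: 1 2 4 0 5 3
Walk LF starting at row 3, prepending L[row]:
  step 1: row=3, L[3]='$', prepend. Next row=LF[3]=0
  step 2: row=0, L[0]='a', prepend. Next row=LF[0]=1
  step 3: row=1, L[1]='b', prepend. Next row=LF[1]=2
  step 4: row=2, L[2]='c', prepend. Next row=LF[2]=4
  step 5: row=4, L[4]='c', prepend. Next row=LF[4]=5
  step 6: row=5, L[5]='b', prepend. Next row=LF[5]=3
Reversed output: bccba$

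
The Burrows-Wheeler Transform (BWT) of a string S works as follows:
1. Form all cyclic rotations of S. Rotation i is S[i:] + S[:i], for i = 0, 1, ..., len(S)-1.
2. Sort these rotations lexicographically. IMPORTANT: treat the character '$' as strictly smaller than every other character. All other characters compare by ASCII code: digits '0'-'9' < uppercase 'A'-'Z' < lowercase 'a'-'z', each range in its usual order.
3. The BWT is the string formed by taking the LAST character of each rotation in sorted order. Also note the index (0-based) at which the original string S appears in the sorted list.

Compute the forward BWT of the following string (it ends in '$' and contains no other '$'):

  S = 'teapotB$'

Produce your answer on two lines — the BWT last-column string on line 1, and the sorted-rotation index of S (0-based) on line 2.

Answer: Btetpao$
7

Derivation:
All 8 rotations (rotation i = S[i:]+S[:i]):
  rot[0] = teapotB$
  rot[1] = eapotB$t
  rot[2] = apotB$te
  rot[3] = potB$tea
  rot[4] = otB$teap
  rot[5] = tB$teapo
  rot[6] = B$teapot
  rot[7] = $teapotB
Sorted (with $ < everything):
  sorted[0] = $teapotB  (last char: 'B')
  sorted[1] = B$teapot  (last char: 't')
  sorted[2] = apotB$te  (last char: 'e')
  sorted[3] = eapotB$t  (last char: 't')
  sorted[4] = otB$teap  (last char: 'p')
  sorted[5] = potB$tea  (last char: 'a')
  sorted[6] = tB$teapo  (last char: 'o')
  sorted[7] = teapotB$  (last char: '$')
Last column: Btetpao$
Original string S is at sorted index 7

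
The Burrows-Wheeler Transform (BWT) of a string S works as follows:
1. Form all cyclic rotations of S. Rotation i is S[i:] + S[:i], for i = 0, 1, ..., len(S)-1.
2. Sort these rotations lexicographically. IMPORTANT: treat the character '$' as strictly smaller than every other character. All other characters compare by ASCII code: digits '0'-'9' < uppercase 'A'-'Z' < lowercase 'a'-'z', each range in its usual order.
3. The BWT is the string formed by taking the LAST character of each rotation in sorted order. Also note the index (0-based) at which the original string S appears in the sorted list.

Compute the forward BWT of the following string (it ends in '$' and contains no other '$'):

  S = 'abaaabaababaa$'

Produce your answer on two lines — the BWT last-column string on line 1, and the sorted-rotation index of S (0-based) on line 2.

Answer: aabbabb$aaaaaa
7

Derivation:
All 14 rotations (rotation i = S[i:]+S[:i]):
  rot[0] = abaaabaababaa$
  rot[1] = baaabaababaa$a
  rot[2] = aaabaababaa$ab
  rot[3] = aabaababaa$aba
  rot[4] = abaababaa$abaa
  rot[5] = baababaa$abaaa
  rot[6] = aababaa$abaaab
  rot[7] = ababaa$abaaaba
  rot[8] = babaa$abaaabaa
  rot[9] = abaa$abaaabaab
  rot[10] = baa$abaaabaaba
  rot[11] = aa$abaaabaabab
  rot[12] = a$abaaabaababa
  rot[13] = $abaaabaababaa
Sorted (with $ < everything):
  sorted[0] = $abaaabaababaa  (last char: 'a')
  sorted[1] = a$abaaabaababa  (last char: 'a')
  sorted[2] = aa$abaaabaabab  (last char: 'b')
  sorted[3] = aaabaababaa$ab  (last char: 'b')
  sorted[4] = aabaababaa$aba  (last char: 'a')
  sorted[5] = aababaa$abaaab  (last char: 'b')
  sorted[6] = abaa$abaaabaab  (last char: 'b')
  sorted[7] = abaaabaababaa$  (last char: '$')
  sorted[8] = abaababaa$abaa  (last char: 'a')
  sorted[9] = ababaa$abaaaba  (last char: 'a')
  sorted[10] = baa$abaaabaaba  (last char: 'a')
  sorted[11] = baaabaababaa$a  (last char: 'a')
  sorted[12] = baababaa$abaaa  (last char: 'a')
  sorted[13] = babaa$abaaabaa  (last char: 'a')
Last column: aabbabb$aaaaaa
Original string S is at sorted index 7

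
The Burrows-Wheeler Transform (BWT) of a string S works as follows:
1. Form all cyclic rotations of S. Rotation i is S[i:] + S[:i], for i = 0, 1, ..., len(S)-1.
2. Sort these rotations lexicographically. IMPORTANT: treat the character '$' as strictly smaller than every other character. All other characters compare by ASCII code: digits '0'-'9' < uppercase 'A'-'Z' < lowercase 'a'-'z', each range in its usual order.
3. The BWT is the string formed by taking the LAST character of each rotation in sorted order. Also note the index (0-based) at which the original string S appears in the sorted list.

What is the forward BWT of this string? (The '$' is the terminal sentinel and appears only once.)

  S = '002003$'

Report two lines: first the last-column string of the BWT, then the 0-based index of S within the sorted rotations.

Answer: 3$20000
1

Derivation:
All 7 rotations (rotation i = S[i:]+S[:i]):
  rot[0] = 002003$
  rot[1] = 02003$0
  rot[2] = 2003$00
  rot[3] = 003$002
  rot[4] = 03$0020
  rot[5] = 3$00200
  rot[6] = $002003
Sorted (with $ < everything):
  sorted[0] = $002003  (last char: '3')
  sorted[1] = 002003$  (last char: '$')
  sorted[2] = 003$002  (last char: '2')
  sorted[3] = 02003$0  (last char: '0')
  sorted[4] = 03$0020  (last char: '0')
  sorted[5] = 2003$00  (last char: '0')
  sorted[6] = 3$00200  (last char: '0')
Last column: 3$20000
Original string S is at sorted index 1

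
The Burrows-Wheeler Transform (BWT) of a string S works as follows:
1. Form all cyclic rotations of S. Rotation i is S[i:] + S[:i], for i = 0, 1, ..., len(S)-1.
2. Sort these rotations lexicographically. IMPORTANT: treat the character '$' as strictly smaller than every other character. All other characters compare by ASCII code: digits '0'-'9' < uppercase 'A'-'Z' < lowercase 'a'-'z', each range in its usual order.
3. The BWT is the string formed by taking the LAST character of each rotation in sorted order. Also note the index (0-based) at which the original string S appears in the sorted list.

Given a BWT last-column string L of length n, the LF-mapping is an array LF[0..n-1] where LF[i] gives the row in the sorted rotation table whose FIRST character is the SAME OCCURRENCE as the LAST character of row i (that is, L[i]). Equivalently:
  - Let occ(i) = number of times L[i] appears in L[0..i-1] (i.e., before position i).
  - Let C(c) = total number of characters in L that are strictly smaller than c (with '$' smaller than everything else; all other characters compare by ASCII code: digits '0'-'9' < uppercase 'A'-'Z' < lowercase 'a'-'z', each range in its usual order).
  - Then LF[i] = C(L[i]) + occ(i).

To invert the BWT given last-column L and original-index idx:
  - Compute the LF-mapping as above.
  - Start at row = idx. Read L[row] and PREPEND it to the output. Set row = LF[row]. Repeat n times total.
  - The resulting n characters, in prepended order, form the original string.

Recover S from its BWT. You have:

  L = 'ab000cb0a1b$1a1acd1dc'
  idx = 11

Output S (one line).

Answer: ab00001b1aba1cddcc1a$

Derivation:
LF mapping: 9 13 1 2 3 16 14 4 10 5 15 0 6 11 7 12 17 19 8 20 18
Walk LF starting at row 11, prepending L[row]:
  step 1: row=11, L[11]='$', prepend. Next row=LF[11]=0
  step 2: row=0, L[0]='a', prepend. Next row=LF[0]=9
  step 3: row=9, L[9]='1', prepend. Next row=LF[9]=5
  step 4: row=5, L[5]='c', prepend. Next row=LF[5]=16
  step 5: row=16, L[16]='c', prepend. Next row=LF[16]=17
  step 6: row=17, L[17]='d', prepend. Next row=LF[17]=19
  step 7: row=19, L[19]='d', prepend. Next row=LF[19]=20
  step 8: row=20, L[20]='c', prepend. Next row=LF[20]=18
  step 9: row=18, L[18]='1', prepend. Next row=LF[18]=8
  step 10: row=8, L[8]='a', prepend. Next row=LF[8]=10
  step 11: row=10, L[10]='b', prepend. Next row=LF[10]=15
  step 12: row=15, L[15]='a', prepend. Next row=LF[15]=12
  step 13: row=12, L[12]='1', prepend. Next row=LF[12]=6
  step 14: row=6, L[6]='b', prepend. Next row=LF[6]=14
  step 15: row=14, L[14]='1', prepend. Next row=LF[14]=7
  step 16: row=7, L[7]='0', prepend. Next row=LF[7]=4
  step 17: row=4, L[4]='0', prepend. Next row=LF[4]=3
  step 18: row=3, L[3]='0', prepend. Next row=LF[3]=2
  step 19: row=2, L[2]='0', prepend. Next row=LF[2]=1
  step 20: row=1, L[1]='b', prepend. Next row=LF[1]=13
  step 21: row=13, L[13]='a', prepend. Next row=LF[13]=11
Reversed output: ab00001b1aba1cddcc1a$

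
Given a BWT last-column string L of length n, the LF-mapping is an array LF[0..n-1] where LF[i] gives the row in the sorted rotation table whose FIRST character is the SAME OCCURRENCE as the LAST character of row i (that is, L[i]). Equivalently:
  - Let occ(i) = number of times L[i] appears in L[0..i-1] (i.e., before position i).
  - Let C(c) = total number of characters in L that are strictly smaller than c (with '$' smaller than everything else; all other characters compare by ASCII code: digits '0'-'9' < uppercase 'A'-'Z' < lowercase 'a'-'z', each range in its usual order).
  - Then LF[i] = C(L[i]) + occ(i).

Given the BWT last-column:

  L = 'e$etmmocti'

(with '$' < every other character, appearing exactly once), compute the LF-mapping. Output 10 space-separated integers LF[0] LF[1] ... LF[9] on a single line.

Char counts: '$':1, 'c':1, 'e':2, 'i':1, 'm':2, 'o':1, 't':2
C (first-col start): C('$')=0, C('c')=1, C('e')=2, C('i')=4, C('m')=5, C('o')=7, C('t')=8
L[0]='e': occ=0, LF[0]=C('e')+0=2+0=2
L[1]='$': occ=0, LF[1]=C('$')+0=0+0=0
L[2]='e': occ=1, LF[2]=C('e')+1=2+1=3
L[3]='t': occ=0, LF[3]=C('t')+0=8+0=8
L[4]='m': occ=0, LF[4]=C('m')+0=5+0=5
L[5]='m': occ=1, LF[5]=C('m')+1=5+1=6
L[6]='o': occ=0, LF[6]=C('o')+0=7+0=7
L[7]='c': occ=0, LF[7]=C('c')+0=1+0=1
L[8]='t': occ=1, LF[8]=C('t')+1=8+1=9
L[9]='i': occ=0, LF[9]=C('i')+0=4+0=4

Answer: 2 0 3 8 5 6 7 1 9 4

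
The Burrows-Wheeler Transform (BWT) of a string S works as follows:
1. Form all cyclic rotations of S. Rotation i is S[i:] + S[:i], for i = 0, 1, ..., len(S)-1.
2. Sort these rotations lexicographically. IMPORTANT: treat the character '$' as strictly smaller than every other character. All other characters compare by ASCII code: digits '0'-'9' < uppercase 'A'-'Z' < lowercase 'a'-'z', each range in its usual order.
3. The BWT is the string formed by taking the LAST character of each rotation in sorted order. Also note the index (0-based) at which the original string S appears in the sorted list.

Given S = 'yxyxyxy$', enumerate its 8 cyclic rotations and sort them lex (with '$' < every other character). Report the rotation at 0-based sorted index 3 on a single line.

All 8 rotations (rotation i = S[i:]+S[:i]):
  rot[0] = yxyxyxy$
  rot[1] = xyxyxy$y
  rot[2] = yxyxy$yx
  rot[3] = xyxy$yxy
  rot[4] = yxy$yxyx
  rot[5] = xy$yxyxy
  rot[6] = y$yxyxyx
  rot[7] = $yxyxyxy
Sorted (with $ < everything):
  sorted[0] = $yxyxyxy
  sorted[1] = xy$yxyxy
  sorted[2] = xyxy$yxy
  sorted[3] = xyxyxy$y
  sorted[4] = y$yxyxyx
  sorted[5] = yxy$yxyx
  sorted[6] = yxyxy$yx
  sorted[7] = yxyxyxy$
sorted[3] = xyxyxy$y

Answer: xyxyxy$y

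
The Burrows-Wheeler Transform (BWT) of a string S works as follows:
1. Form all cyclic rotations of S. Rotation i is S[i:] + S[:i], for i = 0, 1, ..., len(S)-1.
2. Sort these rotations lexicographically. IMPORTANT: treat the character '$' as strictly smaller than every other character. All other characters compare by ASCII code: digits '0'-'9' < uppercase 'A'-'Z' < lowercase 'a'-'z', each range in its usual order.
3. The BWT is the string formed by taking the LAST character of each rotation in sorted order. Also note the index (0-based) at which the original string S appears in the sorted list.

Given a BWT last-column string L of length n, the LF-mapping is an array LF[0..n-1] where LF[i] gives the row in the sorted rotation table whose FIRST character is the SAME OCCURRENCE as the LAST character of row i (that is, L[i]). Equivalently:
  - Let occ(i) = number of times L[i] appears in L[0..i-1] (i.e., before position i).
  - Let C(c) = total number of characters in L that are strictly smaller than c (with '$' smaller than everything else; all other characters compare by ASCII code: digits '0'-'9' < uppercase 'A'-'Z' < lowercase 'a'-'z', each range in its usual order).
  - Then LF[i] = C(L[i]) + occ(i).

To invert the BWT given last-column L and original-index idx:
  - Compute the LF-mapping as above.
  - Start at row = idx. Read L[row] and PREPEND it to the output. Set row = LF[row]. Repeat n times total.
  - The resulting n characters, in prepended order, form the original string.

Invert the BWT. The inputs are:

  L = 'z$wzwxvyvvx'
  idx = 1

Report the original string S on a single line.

Answer: vxwwvyxzvz$

Derivation:
LF mapping: 9 0 4 10 5 6 1 8 2 3 7
Walk LF starting at row 1, prepending L[row]:
  step 1: row=1, L[1]='$', prepend. Next row=LF[1]=0
  step 2: row=0, L[0]='z', prepend. Next row=LF[0]=9
  step 3: row=9, L[9]='v', prepend. Next row=LF[9]=3
  step 4: row=3, L[3]='z', prepend. Next row=LF[3]=10
  step 5: row=10, L[10]='x', prepend. Next row=LF[10]=7
  step 6: row=7, L[7]='y', prepend. Next row=LF[7]=8
  step 7: row=8, L[8]='v', prepend. Next row=LF[8]=2
  step 8: row=2, L[2]='w', prepend. Next row=LF[2]=4
  step 9: row=4, L[4]='w', prepend. Next row=LF[4]=5
  step 10: row=5, L[5]='x', prepend. Next row=LF[5]=6
  step 11: row=6, L[6]='v', prepend. Next row=LF[6]=1
Reversed output: vxwwvyxzvz$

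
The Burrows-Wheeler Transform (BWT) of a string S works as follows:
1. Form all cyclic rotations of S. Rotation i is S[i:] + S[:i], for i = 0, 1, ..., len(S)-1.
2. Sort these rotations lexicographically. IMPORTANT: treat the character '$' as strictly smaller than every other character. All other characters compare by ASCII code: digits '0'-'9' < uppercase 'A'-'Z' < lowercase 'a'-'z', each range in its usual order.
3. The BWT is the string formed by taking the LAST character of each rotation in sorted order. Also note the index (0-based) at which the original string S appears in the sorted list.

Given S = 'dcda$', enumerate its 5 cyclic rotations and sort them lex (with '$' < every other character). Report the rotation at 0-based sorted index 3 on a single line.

Answer: da$dc

Derivation:
All 5 rotations (rotation i = S[i:]+S[:i]):
  rot[0] = dcda$
  rot[1] = cda$d
  rot[2] = da$dc
  rot[3] = a$dcd
  rot[4] = $dcda
Sorted (with $ < everything):
  sorted[0] = $dcda
  sorted[1] = a$dcd
  sorted[2] = cda$d
  sorted[3] = da$dc
  sorted[4] = dcda$
sorted[3] = da$dc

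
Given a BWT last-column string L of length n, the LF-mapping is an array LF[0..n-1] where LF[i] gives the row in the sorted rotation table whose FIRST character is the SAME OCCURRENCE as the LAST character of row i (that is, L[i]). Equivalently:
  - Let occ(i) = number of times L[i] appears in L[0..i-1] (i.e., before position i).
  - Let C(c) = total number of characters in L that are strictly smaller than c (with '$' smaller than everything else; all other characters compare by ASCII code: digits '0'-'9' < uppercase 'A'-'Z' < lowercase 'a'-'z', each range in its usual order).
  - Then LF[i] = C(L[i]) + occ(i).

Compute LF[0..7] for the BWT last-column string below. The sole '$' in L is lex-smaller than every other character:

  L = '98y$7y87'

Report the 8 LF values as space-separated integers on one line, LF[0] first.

Char counts: '$':1, '7':2, '8':2, '9':1, 'y':2
C (first-col start): C('$')=0, C('7')=1, C('8')=3, C('9')=5, C('y')=6
L[0]='9': occ=0, LF[0]=C('9')+0=5+0=5
L[1]='8': occ=0, LF[1]=C('8')+0=3+0=3
L[2]='y': occ=0, LF[2]=C('y')+0=6+0=6
L[3]='$': occ=0, LF[3]=C('$')+0=0+0=0
L[4]='7': occ=0, LF[4]=C('7')+0=1+0=1
L[5]='y': occ=1, LF[5]=C('y')+1=6+1=7
L[6]='8': occ=1, LF[6]=C('8')+1=3+1=4
L[7]='7': occ=1, LF[7]=C('7')+1=1+1=2

Answer: 5 3 6 0 1 7 4 2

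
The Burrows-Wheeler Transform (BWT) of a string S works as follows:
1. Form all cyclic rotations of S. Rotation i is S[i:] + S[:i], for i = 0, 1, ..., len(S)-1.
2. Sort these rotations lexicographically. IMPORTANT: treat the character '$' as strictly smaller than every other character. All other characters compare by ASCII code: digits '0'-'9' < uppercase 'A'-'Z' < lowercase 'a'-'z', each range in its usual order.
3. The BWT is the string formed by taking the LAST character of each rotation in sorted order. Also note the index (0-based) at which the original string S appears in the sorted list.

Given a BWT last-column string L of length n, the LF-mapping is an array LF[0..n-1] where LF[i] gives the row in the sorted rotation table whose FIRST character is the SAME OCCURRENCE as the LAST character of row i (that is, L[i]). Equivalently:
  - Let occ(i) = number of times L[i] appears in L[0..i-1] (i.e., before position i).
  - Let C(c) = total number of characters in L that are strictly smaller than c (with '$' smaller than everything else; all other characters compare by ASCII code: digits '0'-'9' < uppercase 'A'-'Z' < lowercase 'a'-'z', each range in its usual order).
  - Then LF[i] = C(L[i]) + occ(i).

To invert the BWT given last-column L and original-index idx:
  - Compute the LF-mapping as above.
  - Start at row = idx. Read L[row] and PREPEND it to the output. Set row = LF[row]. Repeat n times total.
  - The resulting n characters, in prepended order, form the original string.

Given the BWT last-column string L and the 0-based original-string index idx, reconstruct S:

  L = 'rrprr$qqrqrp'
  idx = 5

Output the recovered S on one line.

LF mapping: 6 7 1 8 9 0 3 4 10 5 11 2
Walk LF starting at row 5, prepending L[row]:
  step 1: row=5, L[5]='$', prepend. Next row=LF[5]=0
  step 2: row=0, L[0]='r', prepend. Next row=LF[0]=6
  step 3: row=6, L[6]='q', prepend. Next row=LF[6]=3
  step 4: row=3, L[3]='r', prepend. Next row=LF[3]=8
  step 5: row=8, L[8]='r', prepend. Next row=LF[8]=10
  step 6: row=10, L[10]='r', prepend. Next row=LF[10]=11
  step 7: row=11, L[11]='p', prepend. Next row=LF[11]=2
  step 8: row=2, L[2]='p', prepend. Next row=LF[2]=1
  step 9: row=1, L[1]='r', prepend. Next row=LF[1]=7
  step 10: row=7, L[7]='q', prepend. Next row=LF[7]=4
  step 11: row=4, L[4]='r', prepend. Next row=LF[4]=9
  step 12: row=9, L[9]='q', prepend. Next row=LF[9]=5
Reversed output: qrqrpprrrqr$

Answer: qrqrpprrrqr$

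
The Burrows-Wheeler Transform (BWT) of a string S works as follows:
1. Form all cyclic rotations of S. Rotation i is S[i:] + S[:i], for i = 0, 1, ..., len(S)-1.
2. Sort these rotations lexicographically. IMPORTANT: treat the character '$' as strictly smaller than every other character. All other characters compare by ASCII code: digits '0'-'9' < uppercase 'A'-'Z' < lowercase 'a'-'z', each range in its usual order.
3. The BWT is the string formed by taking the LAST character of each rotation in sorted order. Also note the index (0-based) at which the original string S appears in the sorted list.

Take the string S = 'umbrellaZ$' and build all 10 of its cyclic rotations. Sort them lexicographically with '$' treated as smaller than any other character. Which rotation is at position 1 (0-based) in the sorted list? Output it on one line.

Answer: Z$umbrella

Derivation:
All 10 rotations (rotation i = S[i:]+S[:i]):
  rot[0] = umbrellaZ$
  rot[1] = mbrellaZ$u
  rot[2] = brellaZ$um
  rot[3] = rellaZ$umb
  rot[4] = ellaZ$umbr
  rot[5] = llaZ$umbre
  rot[6] = laZ$umbrel
  rot[7] = aZ$umbrell
  rot[8] = Z$umbrella
  rot[9] = $umbrellaZ
Sorted (with $ < everything):
  sorted[0] = $umbrellaZ
  sorted[1] = Z$umbrella
  sorted[2] = aZ$umbrell
  sorted[3] = brellaZ$um
  sorted[4] = ellaZ$umbr
  sorted[5] = laZ$umbrel
  sorted[6] = llaZ$umbre
  sorted[7] = mbrellaZ$u
  sorted[8] = rellaZ$umb
  sorted[9] = umbrellaZ$
sorted[1] = Z$umbrella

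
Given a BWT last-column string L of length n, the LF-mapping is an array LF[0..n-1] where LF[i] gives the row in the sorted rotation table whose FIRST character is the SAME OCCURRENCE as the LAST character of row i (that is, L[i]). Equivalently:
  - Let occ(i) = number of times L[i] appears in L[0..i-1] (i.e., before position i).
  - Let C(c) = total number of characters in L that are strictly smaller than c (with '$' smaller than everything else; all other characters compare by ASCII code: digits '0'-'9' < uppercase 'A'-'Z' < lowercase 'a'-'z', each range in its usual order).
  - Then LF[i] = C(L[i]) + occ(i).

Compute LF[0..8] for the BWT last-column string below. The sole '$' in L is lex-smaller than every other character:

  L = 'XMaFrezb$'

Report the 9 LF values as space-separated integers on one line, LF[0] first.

Char counts: '$':1, 'F':1, 'M':1, 'X':1, 'a':1, 'b':1, 'e':1, 'r':1, 'z':1
C (first-col start): C('$')=0, C('F')=1, C('M')=2, C('X')=3, C('a')=4, C('b')=5, C('e')=6, C('r')=7, C('z')=8
L[0]='X': occ=0, LF[0]=C('X')+0=3+0=3
L[1]='M': occ=0, LF[1]=C('M')+0=2+0=2
L[2]='a': occ=0, LF[2]=C('a')+0=4+0=4
L[3]='F': occ=0, LF[3]=C('F')+0=1+0=1
L[4]='r': occ=0, LF[4]=C('r')+0=7+0=7
L[5]='e': occ=0, LF[5]=C('e')+0=6+0=6
L[6]='z': occ=0, LF[6]=C('z')+0=8+0=8
L[7]='b': occ=0, LF[7]=C('b')+0=5+0=5
L[8]='$': occ=0, LF[8]=C('$')+0=0+0=0

Answer: 3 2 4 1 7 6 8 5 0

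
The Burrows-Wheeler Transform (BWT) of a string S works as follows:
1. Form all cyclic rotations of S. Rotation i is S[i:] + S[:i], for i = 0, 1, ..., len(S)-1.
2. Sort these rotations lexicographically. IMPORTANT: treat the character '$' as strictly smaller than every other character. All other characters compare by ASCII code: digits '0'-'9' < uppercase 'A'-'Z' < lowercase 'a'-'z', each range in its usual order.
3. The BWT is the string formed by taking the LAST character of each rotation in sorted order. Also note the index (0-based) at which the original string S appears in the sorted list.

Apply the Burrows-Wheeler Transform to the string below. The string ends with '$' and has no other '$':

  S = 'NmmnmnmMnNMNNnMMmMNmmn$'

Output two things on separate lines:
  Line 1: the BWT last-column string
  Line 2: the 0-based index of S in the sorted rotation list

All 23 rotations (rotation i = S[i:]+S[:i]):
  rot[0] = NmmnmnmMnNMNNnMMmMNmmn$
  rot[1] = mmnmnmMnNMNNnMMmMNmmn$N
  rot[2] = mnmnmMnNMNNnMMmMNmmn$Nm
  rot[3] = nmnmMnNMNNnMMmMNmmn$Nmm
  rot[4] = mnmMnNMNNnMMmMNmmn$Nmmn
  rot[5] = nmMnNMNNnMMmMNmmn$Nmmnm
  rot[6] = mMnNMNNnMMmMNmmn$Nmmnmn
  rot[7] = MnNMNNnMMmMNmmn$Nmmnmnm
  rot[8] = nNMNNnMMmMNmmn$NmmnmnmM
  rot[9] = NMNNnMMmMNmmn$NmmnmnmMn
  rot[10] = MNNnMMmMNmmn$NmmnmnmMnN
  rot[11] = NNnMMmMNmmn$NmmnmnmMnNM
  rot[12] = NnMMmMNmmn$NmmnmnmMnNMN
  rot[13] = nMMmMNmmn$NmmnmnmMnNMNN
  rot[14] = MMmMNmmn$NmmnmnmMnNMNNn
  rot[15] = MmMNmmn$NmmnmnmMnNMNNnM
  rot[16] = mMNmmn$NmmnmnmMnNMNNnMM
  rot[17] = MNmmn$NmmnmnmMnNMNNnMMm
  rot[18] = Nmmn$NmmnmnmMnNMNNnMMmM
  rot[19] = mmn$NmmnmnmMnNMNNnMMmMN
  rot[20] = mn$NmmnmnmMnNMNNnMMmMNm
  rot[21] = n$NmmnmnmMnNMNNnMMmMNmm
  rot[22] = $NmmnmnmMnNMNNnMMmMNmmn
Sorted (with $ < everything):
  sorted[0] = $NmmnmnmMnNMNNnMMmMNmmn  (last char: 'n')
  sorted[1] = MMmMNmmn$NmmnmnmMnNMNNn  (last char: 'n')
  sorted[2] = MNNnMMmMNmmn$NmmnmnmMnN  (last char: 'N')
  sorted[3] = MNmmn$NmmnmnmMnNMNNnMMm  (last char: 'm')
  sorted[4] = MmMNmmn$NmmnmnmMnNMNNnM  (last char: 'M')
  sorted[5] = MnNMNNnMMmMNmmn$Nmmnmnm  (last char: 'm')
  sorted[6] = NMNNnMMmMNmmn$NmmnmnmMn  (last char: 'n')
  sorted[7] = NNnMMmMNmmn$NmmnmnmMnNM  (last char: 'M')
  sorted[8] = Nmmn$NmmnmnmMnNMNNnMMmM  (last char: 'M')
  sorted[9] = NmmnmnmMnNMNNnMMmMNmmn$  (last char: '$')
  sorted[10] = NnMMmMNmmn$NmmnmnmMnNMN  (last char: 'N')
  sorted[11] = mMNmmn$NmmnmnmMnNMNNnMM  (last char: 'M')
  sorted[12] = mMnNMNNnMMmMNmmn$Nmmnmn  (last char: 'n')
  sorted[13] = mmn$NmmnmnmMnNMNNnMMmMN  (last char: 'N')
  sorted[14] = mmnmnmMnNMNNnMMmMNmmn$N  (last char: 'N')
  sorted[15] = mn$NmmnmnmMnNMNNnMMmMNm  (last char: 'm')
  sorted[16] = mnmMnNMNNnMMmMNmmn$Nmmn  (last char: 'n')
  sorted[17] = mnmnmMnNMNNnMMmMNmmn$Nm  (last char: 'm')
  sorted[18] = n$NmmnmnmMnNMNNnMMmMNmm  (last char: 'm')
  sorted[19] = nMMmMNmmn$NmmnmnmMnNMNN  (last char: 'N')
  sorted[20] = nNMNNnMMmMNmmn$NmmnmnmM  (last char: 'M')
  sorted[21] = nmMnNMNNnMMmMNmmn$Nmmnm  (last char: 'm')
  sorted[22] = nmnmMnNMNNnMMmMNmmn$Nmm  (last char: 'm')
Last column: nnNmMmnMM$NMnNNmnmmNMmm
Original string S is at sorted index 9

Answer: nnNmMmnMM$NMnNNmnmmNMmm
9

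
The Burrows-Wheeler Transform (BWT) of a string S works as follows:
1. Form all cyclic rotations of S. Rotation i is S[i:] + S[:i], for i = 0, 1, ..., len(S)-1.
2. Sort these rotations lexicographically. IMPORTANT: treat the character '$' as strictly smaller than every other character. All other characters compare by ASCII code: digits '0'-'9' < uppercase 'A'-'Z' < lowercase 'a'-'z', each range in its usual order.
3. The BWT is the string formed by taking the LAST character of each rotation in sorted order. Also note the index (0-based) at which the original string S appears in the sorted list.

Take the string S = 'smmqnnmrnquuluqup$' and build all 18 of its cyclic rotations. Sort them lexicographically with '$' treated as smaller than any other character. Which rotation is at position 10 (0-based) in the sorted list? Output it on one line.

All 18 rotations (rotation i = S[i:]+S[:i]):
  rot[0] = smmqnnmrnquuluqup$
  rot[1] = mmqnnmrnquuluqup$s
  rot[2] = mqnnmrnquuluqup$sm
  rot[3] = qnnmrnquuluqup$smm
  rot[4] = nnmrnquuluqup$smmq
  rot[5] = nmrnquuluqup$smmqn
  rot[6] = mrnquuluqup$smmqnn
  rot[7] = rnquuluqup$smmqnnm
  rot[8] = nquuluqup$smmqnnmr
  rot[9] = quuluqup$smmqnnmrn
  rot[10] = uuluqup$smmqnnmrnq
  rot[11] = uluqup$smmqnnmrnqu
  rot[12] = luqup$smmqnnmrnquu
  rot[13] = uqup$smmqnnmrnquul
  rot[14] = qup$smmqnnmrnquulu
  rot[15] = up$smmqnnmrnquuluq
  rot[16] = p$smmqnnmrnquuluqu
  rot[17] = $smmqnnmrnquuluqup
Sorted (with $ < everything):
  sorted[0] = $smmqnnmrnquuluqup
  sorted[1] = luqup$smmqnnmrnquu
  sorted[2] = mmqnnmrnquuluqup$s
  sorted[3] = mqnnmrnquuluqup$sm
  sorted[4] = mrnquuluqup$smmqnn
  sorted[5] = nmrnquuluqup$smmqn
  sorted[6] = nnmrnquuluqup$smmq
  sorted[7] = nquuluqup$smmqnnmr
  sorted[8] = p$smmqnnmrnquuluqu
  sorted[9] = qnnmrnquuluqup$smm
  sorted[10] = qup$smmqnnmrnquulu
  sorted[11] = quuluqup$smmqnnmrn
  sorted[12] = rnquuluqup$smmqnnm
  sorted[13] = smmqnnmrnquuluqup$
  sorted[14] = uluqup$smmqnnmrnqu
  sorted[15] = up$smmqnnmrnquuluq
  sorted[16] = uqup$smmqnnmrnquul
  sorted[17] = uuluqup$smmqnnmrnq
sorted[10] = qup$smmqnnmrnquulu

Answer: qup$smmqnnmrnquulu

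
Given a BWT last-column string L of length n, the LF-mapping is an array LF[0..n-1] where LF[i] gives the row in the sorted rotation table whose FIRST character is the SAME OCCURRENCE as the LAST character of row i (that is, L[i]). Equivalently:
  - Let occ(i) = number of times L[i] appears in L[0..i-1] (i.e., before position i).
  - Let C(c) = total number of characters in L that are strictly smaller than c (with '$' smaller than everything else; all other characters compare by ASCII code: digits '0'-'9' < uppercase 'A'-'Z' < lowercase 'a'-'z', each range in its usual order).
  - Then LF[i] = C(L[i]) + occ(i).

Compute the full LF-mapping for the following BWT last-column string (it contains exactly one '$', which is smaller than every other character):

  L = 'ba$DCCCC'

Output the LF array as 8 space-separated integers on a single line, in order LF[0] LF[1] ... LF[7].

Answer: 7 6 0 5 1 2 3 4

Derivation:
Char counts: '$':1, 'C':4, 'D':1, 'a':1, 'b':1
C (first-col start): C('$')=0, C('C')=1, C('D')=5, C('a')=6, C('b')=7
L[0]='b': occ=0, LF[0]=C('b')+0=7+0=7
L[1]='a': occ=0, LF[1]=C('a')+0=6+0=6
L[2]='$': occ=0, LF[2]=C('$')+0=0+0=0
L[3]='D': occ=0, LF[3]=C('D')+0=5+0=5
L[4]='C': occ=0, LF[4]=C('C')+0=1+0=1
L[5]='C': occ=1, LF[5]=C('C')+1=1+1=2
L[6]='C': occ=2, LF[6]=C('C')+2=1+2=3
L[7]='C': occ=3, LF[7]=C('C')+3=1+3=4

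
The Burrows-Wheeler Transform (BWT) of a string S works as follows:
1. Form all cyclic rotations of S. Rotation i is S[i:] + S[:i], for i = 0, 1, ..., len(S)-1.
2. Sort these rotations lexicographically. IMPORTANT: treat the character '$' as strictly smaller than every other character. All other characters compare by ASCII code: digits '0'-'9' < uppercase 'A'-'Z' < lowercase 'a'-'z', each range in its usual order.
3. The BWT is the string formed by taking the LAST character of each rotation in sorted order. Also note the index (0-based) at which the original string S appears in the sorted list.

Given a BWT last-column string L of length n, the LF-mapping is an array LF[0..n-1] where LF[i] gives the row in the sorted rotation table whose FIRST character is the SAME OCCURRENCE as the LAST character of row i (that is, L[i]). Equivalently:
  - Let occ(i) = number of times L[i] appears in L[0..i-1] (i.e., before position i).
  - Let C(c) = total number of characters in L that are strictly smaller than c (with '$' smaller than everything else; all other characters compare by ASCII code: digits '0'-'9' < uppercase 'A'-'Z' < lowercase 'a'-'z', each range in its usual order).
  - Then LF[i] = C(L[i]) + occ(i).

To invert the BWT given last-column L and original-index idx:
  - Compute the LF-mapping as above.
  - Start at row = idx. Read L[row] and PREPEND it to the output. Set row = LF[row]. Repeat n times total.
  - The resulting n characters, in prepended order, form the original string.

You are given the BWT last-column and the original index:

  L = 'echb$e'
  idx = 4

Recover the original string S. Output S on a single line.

Answer: ehcbe$

Derivation:
LF mapping: 3 2 5 1 0 4
Walk LF starting at row 4, prepending L[row]:
  step 1: row=4, L[4]='$', prepend. Next row=LF[4]=0
  step 2: row=0, L[0]='e', prepend. Next row=LF[0]=3
  step 3: row=3, L[3]='b', prepend. Next row=LF[3]=1
  step 4: row=1, L[1]='c', prepend. Next row=LF[1]=2
  step 5: row=2, L[2]='h', prepend. Next row=LF[2]=5
  step 6: row=5, L[5]='e', prepend. Next row=LF[5]=4
Reversed output: ehcbe$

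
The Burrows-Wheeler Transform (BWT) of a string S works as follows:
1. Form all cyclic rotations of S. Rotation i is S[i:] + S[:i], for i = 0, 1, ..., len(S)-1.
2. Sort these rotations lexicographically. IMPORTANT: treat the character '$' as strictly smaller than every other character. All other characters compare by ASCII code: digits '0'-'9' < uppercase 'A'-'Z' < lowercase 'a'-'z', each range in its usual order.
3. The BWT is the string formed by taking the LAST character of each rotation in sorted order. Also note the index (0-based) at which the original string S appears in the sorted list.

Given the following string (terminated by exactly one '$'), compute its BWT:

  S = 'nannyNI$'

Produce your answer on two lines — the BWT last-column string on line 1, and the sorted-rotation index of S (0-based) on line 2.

Answer: INyn$ann
4

Derivation:
All 8 rotations (rotation i = S[i:]+S[:i]):
  rot[0] = nannyNI$
  rot[1] = annyNI$n
  rot[2] = nnyNI$na
  rot[3] = nyNI$nan
  rot[4] = yNI$nann
  rot[5] = NI$nanny
  rot[6] = I$nannyN
  rot[7] = $nannyNI
Sorted (with $ < everything):
  sorted[0] = $nannyNI  (last char: 'I')
  sorted[1] = I$nannyN  (last char: 'N')
  sorted[2] = NI$nanny  (last char: 'y')
  sorted[3] = annyNI$n  (last char: 'n')
  sorted[4] = nannyNI$  (last char: '$')
  sorted[5] = nnyNI$na  (last char: 'a')
  sorted[6] = nyNI$nan  (last char: 'n')
  sorted[7] = yNI$nann  (last char: 'n')
Last column: INyn$ann
Original string S is at sorted index 4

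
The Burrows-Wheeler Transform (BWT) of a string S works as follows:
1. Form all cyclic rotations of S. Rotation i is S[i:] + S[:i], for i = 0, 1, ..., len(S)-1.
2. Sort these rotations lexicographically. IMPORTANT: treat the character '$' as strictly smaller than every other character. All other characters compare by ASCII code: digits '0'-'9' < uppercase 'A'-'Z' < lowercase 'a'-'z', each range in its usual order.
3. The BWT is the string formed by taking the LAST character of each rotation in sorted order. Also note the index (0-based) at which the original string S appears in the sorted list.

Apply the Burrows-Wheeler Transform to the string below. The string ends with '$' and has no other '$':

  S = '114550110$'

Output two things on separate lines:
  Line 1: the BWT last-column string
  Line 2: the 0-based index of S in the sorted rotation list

All 10 rotations (rotation i = S[i:]+S[:i]):
  rot[0] = 114550110$
  rot[1] = 14550110$1
  rot[2] = 4550110$11
  rot[3] = 550110$114
  rot[4] = 50110$1145
  rot[5] = 0110$11455
  rot[6] = 110$114550
  rot[7] = 10$1145501
  rot[8] = 0$11455011
  rot[9] = $114550110
Sorted (with $ < everything):
  sorted[0] = $114550110  (last char: '0')
  sorted[1] = 0$11455011  (last char: '1')
  sorted[2] = 0110$11455  (last char: '5')
  sorted[3] = 10$1145501  (last char: '1')
  sorted[4] = 110$114550  (last char: '0')
  sorted[5] = 114550110$  (last char: '$')
  sorted[6] = 14550110$1  (last char: '1')
  sorted[7] = 4550110$11  (last char: '1')
  sorted[8] = 50110$1145  (last char: '5')
  sorted[9] = 550110$114  (last char: '4')
Last column: 01510$1154
Original string S is at sorted index 5

Answer: 01510$1154
5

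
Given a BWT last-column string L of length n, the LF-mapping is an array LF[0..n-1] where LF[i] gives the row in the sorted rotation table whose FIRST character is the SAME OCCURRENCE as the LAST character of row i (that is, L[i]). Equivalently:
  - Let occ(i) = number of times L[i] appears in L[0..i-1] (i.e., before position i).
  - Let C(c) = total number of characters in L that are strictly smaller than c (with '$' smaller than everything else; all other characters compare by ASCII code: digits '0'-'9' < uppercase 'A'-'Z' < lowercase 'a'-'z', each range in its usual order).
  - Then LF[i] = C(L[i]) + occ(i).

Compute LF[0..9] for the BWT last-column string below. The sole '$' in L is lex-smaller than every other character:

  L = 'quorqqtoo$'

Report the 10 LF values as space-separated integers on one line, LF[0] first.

Answer: 4 9 1 7 5 6 8 2 3 0

Derivation:
Char counts: '$':1, 'o':3, 'q':3, 'r':1, 't':1, 'u':1
C (first-col start): C('$')=0, C('o')=1, C('q')=4, C('r')=7, C('t')=8, C('u')=9
L[0]='q': occ=0, LF[0]=C('q')+0=4+0=4
L[1]='u': occ=0, LF[1]=C('u')+0=9+0=9
L[2]='o': occ=0, LF[2]=C('o')+0=1+0=1
L[3]='r': occ=0, LF[3]=C('r')+0=7+0=7
L[4]='q': occ=1, LF[4]=C('q')+1=4+1=5
L[5]='q': occ=2, LF[5]=C('q')+2=4+2=6
L[6]='t': occ=0, LF[6]=C('t')+0=8+0=8
L[7]='o': occ=1, LF[7]=C('o')+1=1+1=2
L[8]='o': occ=2, LF[8]=C('o')+2=1+2=3
L[9]='$': occ=0, LF[9]=C('$')+0=0+0=0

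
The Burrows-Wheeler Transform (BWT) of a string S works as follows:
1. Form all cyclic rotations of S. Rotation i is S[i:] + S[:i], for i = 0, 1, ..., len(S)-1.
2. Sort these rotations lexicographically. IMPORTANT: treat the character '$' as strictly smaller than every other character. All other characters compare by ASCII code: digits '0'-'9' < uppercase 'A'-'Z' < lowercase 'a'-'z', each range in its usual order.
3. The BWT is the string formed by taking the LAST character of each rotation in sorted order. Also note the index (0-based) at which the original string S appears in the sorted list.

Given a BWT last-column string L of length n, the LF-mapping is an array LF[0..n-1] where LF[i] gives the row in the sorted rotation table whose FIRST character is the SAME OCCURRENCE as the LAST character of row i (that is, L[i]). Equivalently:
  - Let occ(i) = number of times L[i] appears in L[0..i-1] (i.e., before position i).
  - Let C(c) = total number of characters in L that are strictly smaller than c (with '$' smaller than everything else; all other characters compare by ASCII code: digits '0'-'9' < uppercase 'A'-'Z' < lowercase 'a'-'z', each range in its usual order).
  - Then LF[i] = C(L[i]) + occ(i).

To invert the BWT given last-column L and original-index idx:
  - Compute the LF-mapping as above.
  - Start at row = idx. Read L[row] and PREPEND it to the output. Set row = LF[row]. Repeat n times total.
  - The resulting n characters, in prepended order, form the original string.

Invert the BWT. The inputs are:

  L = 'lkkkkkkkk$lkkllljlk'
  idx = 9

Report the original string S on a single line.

LF mapping: 13 2 3 4 5 6 7 8 9 0 14 10 11 15 16 17 1 18 12
Walk LF starting at row 9, prepending L[row]:
  step 1: row=9, L[9]='$', prepend. Next row=LF[9]=0
  step 2: row=0, L[0]='l', prepend. Next row=LF[0]=13
  step 3: row=13, L[13]='l', prepend. Next row=LF[13]=15
  step 4: row=15, L[15]='l', prepend. Next row=LF[15]=17
  step 5: row=17, L[17]='l', prepend. Next row=LF[17]=18
  step 6: row=18, L[18]='k', prepend. Next row=LF[18]=12
  step 7: row=12, L[12]='k', prepend. Next row=LF[12]=11
  step 8: row=11, L[11]='k', prepend. Next row=LF[11]=10
  step 9: row=10, L[10]='l', prepend. Next row=LF[10]=14
  step 10: row=14, L[14]='l', prepend. Next row=LF[14]=16
  step 11: row=16, L[16]='j', prepend. Next row=LF[16]=1
  step 12: row=1, L[1]='k', prepend. Next row=LF[1]=2
  step 13: row=2, L[2]='k', prepend. Next row=LF[2]=3
  step 14: row=3, L[3]='k', prepend. Next row=LF[3]=4
  step 15: row=4, L[4]='k', prepend. Next row=LF[4]=5
  step 16: row=5, L[5]='k', prepend. Next row=LF[5]=6
  step 17: row=6, L[6]='k', prepend. Next row=LF[6]=7
  step 18: row=7, L[7]='k', prepend. Next row=LF[7]=8
  step 19: row=8, L[8]='k', prepend. Next row=LF[8]=9
Reversed output: kkkkkkkkjllkkkllll$

Answer: kkkkkkkkjllkkkllll$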